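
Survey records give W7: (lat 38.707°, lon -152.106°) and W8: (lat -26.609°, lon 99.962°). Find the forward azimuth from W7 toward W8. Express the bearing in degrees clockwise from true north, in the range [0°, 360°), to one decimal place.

258.2°

Δλ = -107.9320°
y = sin Δλ · cos φ₂ = -0.850652
x = cos φ₁ sin φ₂ − sin φ₁ cos φ₂ cos Δλ = -0.177379
θ = atan2(y, x) = -101.7786° → 258.2214° (mod 360°)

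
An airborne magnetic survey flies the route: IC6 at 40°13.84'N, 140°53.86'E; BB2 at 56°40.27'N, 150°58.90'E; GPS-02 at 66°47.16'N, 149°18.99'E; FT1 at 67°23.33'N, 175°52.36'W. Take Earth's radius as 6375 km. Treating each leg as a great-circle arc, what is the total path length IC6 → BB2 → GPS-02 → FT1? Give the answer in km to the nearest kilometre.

4588 km

IC6: φ = +40.23067°, λ = +140.89767°
BB2: φ = +56.67117°, λ = +150.98167°
GPS-02: φ = +66.78600°, λ = +149.31650°
FT1: φ = +67.38883°, λ = -175.87267°
IC6→BB2: c = 0.309013 rad, d = 1969.96 km
BB2→GPS-02: c = 0.177057 rad, d = 1128.74 km
GPS-02→FT1: c = 0.233667 rad, d = 1489.62 km
Total = 1969.96 + 1128.74 + 1489.62 = 4588.32 km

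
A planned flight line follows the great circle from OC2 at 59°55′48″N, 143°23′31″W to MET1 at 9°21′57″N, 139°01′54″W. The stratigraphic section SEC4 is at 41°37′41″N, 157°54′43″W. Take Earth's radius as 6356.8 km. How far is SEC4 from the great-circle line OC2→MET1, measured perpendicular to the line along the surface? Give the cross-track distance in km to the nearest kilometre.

OC2: φ = +59.93000°, λ = -143.39194°
MET1: φ = +9.36583°, λ = -139.03167°
SEC4: φ = +41.62806°, λ = -157.91194°
δ₁₃ = central angle OC2→SEC4 = 0.355558 rad  (haversine)
θ₁₃ = bearing OC2→SEC4 = 212.571°,  θ₁₂ = bearing OC2→MET1 = 174.435°
dₓₜ = R·arcsin(sin δ₁₃ · sin(θ₁₃ − θ₁₂)) = 6356.8·arcsin(0.34811·sin(38.136°)) = 1377.282 km
|dₓₜ| = 1377.282 km

1377 km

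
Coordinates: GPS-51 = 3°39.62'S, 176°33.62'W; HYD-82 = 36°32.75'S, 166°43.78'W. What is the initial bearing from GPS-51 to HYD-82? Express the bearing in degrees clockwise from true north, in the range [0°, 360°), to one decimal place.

GPS-51: φ = -3.66033°, λ = -176.56033°
HYD-82: φ = -36.54583°, λ = -166.72967°
Δλ = 9.8307°
y = sin Δλ · cos φ₂ = 0.137167
x = cos φ₁ sin φ₂ − sin φ₁ cos φ₂ cos Δλ = -0.543715
θ = atan2(y, x) = 165.8410° → 165.8410° (mod 360°)

165.8°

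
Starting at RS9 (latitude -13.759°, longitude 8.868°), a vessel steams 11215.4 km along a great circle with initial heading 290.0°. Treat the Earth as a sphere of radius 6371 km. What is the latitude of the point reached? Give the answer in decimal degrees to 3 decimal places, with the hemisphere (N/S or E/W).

δ = d/R = 11215.4/6371 = 1.760383 rad
φ₂ = arcsin(sin φ₁ cos δ + cos φ₁ sin δ cos θ)
   = arcsin(-0.23784·-0.18845 + 0.97130·0.98208·0.34202) = 21.78192°
λ₂ = λ₁ + atan2(sin θ sin δ cos φ₁, cos δ − sin φ₁ sin φ₂) = -87.51008°

21.782°N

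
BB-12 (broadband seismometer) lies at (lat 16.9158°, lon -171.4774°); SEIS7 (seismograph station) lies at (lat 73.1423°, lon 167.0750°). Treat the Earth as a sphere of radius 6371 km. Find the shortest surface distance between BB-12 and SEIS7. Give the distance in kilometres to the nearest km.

6398 km

Δφ = 56.2265°,  Δλ = -21.4476°
a = sin²(Δφ/2) + cos φ₁ cos φ₂ sin²(Δλ/2) = 0.231651
c = 2·arcsin(√a) = 1.004277 rad = 57.5408°
d = R·c = 6371 × 1.004277 = 6398.2 km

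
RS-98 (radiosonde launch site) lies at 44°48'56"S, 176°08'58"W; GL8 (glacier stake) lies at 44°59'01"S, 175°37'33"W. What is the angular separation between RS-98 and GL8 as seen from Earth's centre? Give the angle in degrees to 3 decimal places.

RS-98: φ = -44.81556°, λ = -176.14944°
GL8: φ = -44.98361°, λ = -175.62583°
Δφ = -0.1681°,  Δλ = 0.5236°
a = sin²(Δφ/2) + cos φ₁ cos φ₂ sin²(Δλ/2) = 0.000013
c = 2·arcsin(√a) = 0.007107 rad = 0.4072°

0.407°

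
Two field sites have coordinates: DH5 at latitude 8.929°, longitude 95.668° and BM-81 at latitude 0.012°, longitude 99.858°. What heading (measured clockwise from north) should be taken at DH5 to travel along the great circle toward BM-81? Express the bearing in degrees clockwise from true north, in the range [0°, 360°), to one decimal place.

Δλ = 4.1900°
y = sin Δλ · cos φ₂ = 0.073064
x = cos φ₁ sin φ₂ − sin φ₁ cos φ₂ cos Δλ = -0.154589
θ = atan2(y, x) = 154.7029° → 154.7029° (mod 360°)

154.7°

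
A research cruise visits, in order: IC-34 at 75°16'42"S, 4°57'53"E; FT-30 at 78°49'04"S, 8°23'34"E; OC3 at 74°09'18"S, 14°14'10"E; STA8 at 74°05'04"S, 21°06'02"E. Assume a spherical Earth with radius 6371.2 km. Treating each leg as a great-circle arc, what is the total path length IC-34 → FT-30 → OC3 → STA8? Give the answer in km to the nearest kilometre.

IC-34: φ = -75.27833°, λ = +4.96472°
FT-30: φ = -78.81778°, λ = +8.39278°
OC3: φ = -74.15500°, λ = +14.23611°
STA8: φ = -74.08444°, λ = +21.10056°
IC-34→FT-30: c = 0.063187 rad, d = 402.58 km
FT-30→OC3: c = 0.084698 rad, d = 539.63 km
OC3→STA8: c = 0.032788 rad, d = 208.90 km
Total = 402.58 + 539.63 + 208.90 = 1151.10 km

1151 km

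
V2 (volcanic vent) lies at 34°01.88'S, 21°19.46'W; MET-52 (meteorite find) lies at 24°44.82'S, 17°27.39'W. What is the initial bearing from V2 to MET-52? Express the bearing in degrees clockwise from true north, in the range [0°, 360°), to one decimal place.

20.9°

V2: φ = -34.03133°, λ = -21.32433°
MET-52: φ = -24.74700°, λ = -17.45650°
Δλ = 3.8678°
y = sin Δλ · cos φ₂ = 0.061260
x = cos φ₁ sin φ₂ − sin φ₁ cos φ₂ cos Δλ = 0.160176
θ = atan2(y, x) = 20.9297° → 20.9297° (mod 360°)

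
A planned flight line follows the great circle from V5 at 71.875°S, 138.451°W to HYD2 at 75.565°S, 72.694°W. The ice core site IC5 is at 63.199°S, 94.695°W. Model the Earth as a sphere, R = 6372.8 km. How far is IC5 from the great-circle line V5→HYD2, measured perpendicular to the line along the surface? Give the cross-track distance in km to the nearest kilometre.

1492 km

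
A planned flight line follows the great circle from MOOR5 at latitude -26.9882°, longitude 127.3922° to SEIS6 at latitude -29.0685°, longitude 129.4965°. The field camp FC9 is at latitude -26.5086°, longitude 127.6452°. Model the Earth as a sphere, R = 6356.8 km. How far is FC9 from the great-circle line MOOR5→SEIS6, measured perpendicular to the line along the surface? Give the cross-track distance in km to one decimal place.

54.0 km

δ₁₃ = central angle MOOR5→FC9 = 0.009253 rad  (haversine)
θ₁₃ = bearing MOOR5→FC9 = 25.281°,  θ₁₂ = bearing MOOR5→SEIS6 = 138.728°
dₓₜ = R·arcsin(sin δ₁₃ · sin(θ₁₃ − θ₁₂)) = 6356.8·arcsin(0.00925·sin(-113.447°)) = -53.962 km
|dₓₜ| = 53.962 km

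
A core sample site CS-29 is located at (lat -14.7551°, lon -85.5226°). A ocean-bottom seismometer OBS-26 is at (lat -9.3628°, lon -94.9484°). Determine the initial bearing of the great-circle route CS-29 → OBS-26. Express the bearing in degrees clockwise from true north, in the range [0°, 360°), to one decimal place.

Δλ = -9.4258°
y = sin Δλ · cos φ₂ = -0.161588
x = cos φ₁ sin φ₂ − sin φ₁ cos φ₂ cos Δλ = 0.090582
θ = atan2(y, x) = -60.7263° → 299.2737° (mod 360°)

299.3°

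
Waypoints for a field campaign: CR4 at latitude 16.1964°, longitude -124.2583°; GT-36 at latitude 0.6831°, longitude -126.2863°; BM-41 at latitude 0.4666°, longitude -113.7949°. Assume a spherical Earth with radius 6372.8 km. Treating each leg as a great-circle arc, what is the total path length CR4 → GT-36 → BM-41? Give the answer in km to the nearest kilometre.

CR4→GT-36: c = 0.272998 rad, d = 1739.76 km
GT-36→BM-41: c = 0.218038 rad, d = 1389.51 km
Total = 1739.76 + 1389.51 = 3129.27 km

3129 km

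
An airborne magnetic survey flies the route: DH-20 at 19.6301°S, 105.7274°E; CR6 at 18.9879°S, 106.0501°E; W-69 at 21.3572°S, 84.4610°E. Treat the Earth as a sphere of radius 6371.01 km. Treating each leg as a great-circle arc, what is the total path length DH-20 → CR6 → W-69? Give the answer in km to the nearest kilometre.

2346 km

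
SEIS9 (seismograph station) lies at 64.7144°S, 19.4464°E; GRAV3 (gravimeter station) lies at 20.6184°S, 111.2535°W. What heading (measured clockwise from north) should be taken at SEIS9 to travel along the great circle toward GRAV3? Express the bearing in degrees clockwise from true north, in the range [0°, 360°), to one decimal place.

Δλ = -130.6999°
y = sin Δλ · cos φ₂ = -0.709574
x = cos φ₁ sin φ₂ − sin φ₁ cos φ₂ cos Δλ = -0.702263
θ = atan2(y, x) = -134.7033° → 225.2967° (mod 360°)

225.3°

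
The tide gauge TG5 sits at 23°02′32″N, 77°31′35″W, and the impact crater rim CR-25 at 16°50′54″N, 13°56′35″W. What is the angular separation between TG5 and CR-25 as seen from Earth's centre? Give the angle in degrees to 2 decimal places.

TG5: φ = +23.04222°, λ = -77.52639°
CR-25: φ = +16.84833°, λ = -13.94306°
Δφ = -6.1939°,  Δλ = 63.5833°
a = sin²(Δφ/2) + cos φ₁ cos φ₂ sin²(Δλ/2) = 0.247364
c = 2·arcsin(√a) = 1.041098 rad = 59.6505°

59.65°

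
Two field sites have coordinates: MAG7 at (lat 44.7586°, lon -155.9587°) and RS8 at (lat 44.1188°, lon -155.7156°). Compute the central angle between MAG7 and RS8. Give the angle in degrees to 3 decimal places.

Δφ = -0.6398°,  Δλ = 0.2431°
a = sin²(Δφ/2) + cos φ₁ cos φ₂ sin²(Δλ/2) = 0.000033
c = 2·arcsin(√a) = 0.011570 rad = 0.6629°

0.663°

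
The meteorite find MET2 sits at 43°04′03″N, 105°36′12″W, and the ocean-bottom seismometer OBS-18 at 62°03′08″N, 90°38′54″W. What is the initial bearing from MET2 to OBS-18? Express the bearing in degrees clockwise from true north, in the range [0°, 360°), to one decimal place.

19.8°

MET2: φ = +43.06750°, λ = -105.60333°
OBS-18: φ = +62.05222°, λ = -90.64833°
Δλ = 14.9550°
y = sin Δλ · cos φ₂ = 0.120944
x = cos φ₁ sin φ₂ − sin φ₁ cos φ₂ cos Δλ = 0.336156
θ = atan2(y, x) = 19.7880° → 19.7880° (mod 360°)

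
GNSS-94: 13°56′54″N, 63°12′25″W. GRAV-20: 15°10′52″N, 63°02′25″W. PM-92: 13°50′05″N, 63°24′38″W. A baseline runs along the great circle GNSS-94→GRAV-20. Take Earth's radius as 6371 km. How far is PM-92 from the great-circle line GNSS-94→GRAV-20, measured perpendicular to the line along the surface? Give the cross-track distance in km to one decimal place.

20.2 km

GNSS-94: φ = +13.94833°, λ = -63.20694°
GRAV-20: φ = +15.18111°, λ = -63.04028°
PM-92: φ = +13.83472°, λ = -63.41056°
δ₁₃ = central angle GNSS-94→PM-92 = 0.003979 rad  (haversine)
θ₁₃ = bearing GNSS-94→PM-92 = 240.135°,  θ₁₂ = bearing GNSS-94→GRAV-20 = 7.434°
dₓₜ = R·arcsin(sin δ₁₃ · sin(θ₁₃ − θ₁₂)) = 6371·arcsin(0.00398·sin(232.700°)) = -20.166 km
|dₓₜ| = 20.166 km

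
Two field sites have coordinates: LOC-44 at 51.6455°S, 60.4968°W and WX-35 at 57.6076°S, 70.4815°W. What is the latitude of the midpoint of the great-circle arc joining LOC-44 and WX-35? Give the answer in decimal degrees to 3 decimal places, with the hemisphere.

54.729°S

Bx = cos φ₂ cos Δλ = 0.527601,  By = cos φ₂ sin Δλ = -0.092885
φₘ = atan2(sin φ₁ + sin φ₂, √((cos φ₁ + Bx)² + By²)) = -54.72873°
λₘ = λ₁ + atan2(By, cos φ₁ + Bx) = -65.12204°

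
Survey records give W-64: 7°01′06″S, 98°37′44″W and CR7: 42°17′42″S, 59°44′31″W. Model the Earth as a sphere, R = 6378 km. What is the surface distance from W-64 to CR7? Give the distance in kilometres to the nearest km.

5475 km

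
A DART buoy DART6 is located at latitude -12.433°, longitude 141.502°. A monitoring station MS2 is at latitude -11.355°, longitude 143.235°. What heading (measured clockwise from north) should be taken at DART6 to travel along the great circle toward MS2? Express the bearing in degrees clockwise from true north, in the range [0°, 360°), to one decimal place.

Δλ = 1.7330°
y = sin Δλ · cos φ₂ = 0.029650
x = cos φ₁ sin φ₂ − sin φ₁ cos φ₂ cos Δλ = 0.018717
θ = atan2(y, x) = 57.7372° → 57.7372° (mod 360°)

57.7°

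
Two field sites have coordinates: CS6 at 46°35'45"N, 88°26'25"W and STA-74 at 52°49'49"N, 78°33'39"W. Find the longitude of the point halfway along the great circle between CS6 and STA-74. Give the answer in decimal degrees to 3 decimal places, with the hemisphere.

83.819°W

CS6: φ = +46.59583°, λ = -88.44028°
STA-74: φ = +52.83028°, λ = -78.56083°
Bx = cos φ₂ cos Δλ = 0.595219,  By = cos φ₂ sin Δλ = 0.103662
φₘ = atan2(sin φ₁ + sin φ₂, √((cos φ₁ + Bx)² + By²)) = 49.81775°
λₘ = λ₁ + atan2(By, cos φ₁ + Bx) = -83.81870°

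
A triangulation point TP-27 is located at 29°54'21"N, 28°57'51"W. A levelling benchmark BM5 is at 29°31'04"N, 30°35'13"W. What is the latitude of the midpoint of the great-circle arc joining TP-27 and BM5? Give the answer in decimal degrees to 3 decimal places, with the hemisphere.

TP-27: φ = +29.90583°, λ = -28.96417°
BM5: φ = +29.51778°, λ = -30.58694°
Bx = cos φ₂ cos Δλ = 0.869854,  By = cos φ₂ sin Δλ = -0.024643
φₘ = atan2(sin φ₁ + sin φ₂, √((cos φ₁ + Bx)² + By²)) = 29.71428°
λₘ = λ₁ + atan2(By, cos φ₁ + Bx) = -29.77712°

29.714°N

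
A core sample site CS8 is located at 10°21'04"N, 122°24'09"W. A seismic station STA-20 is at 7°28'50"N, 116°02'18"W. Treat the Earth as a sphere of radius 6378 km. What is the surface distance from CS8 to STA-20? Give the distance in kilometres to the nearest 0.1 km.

769.3 km

CS8: φ = +10.35111°, λ = -122.40250°
STA-20: φ = +7.48056°, λ = -116.03833°
Δφ = -2.8706°,  Δλ = 6.3642°
a = sin²(Δφ/2) + cos φ₁ cos φ₂ sin²(Δλ/2) = 0.003633
c = 2·arcsin(√a) = 0.120617 rad = 6.9109°
d = R·c = 6378 × 0.120617 = 769.3 km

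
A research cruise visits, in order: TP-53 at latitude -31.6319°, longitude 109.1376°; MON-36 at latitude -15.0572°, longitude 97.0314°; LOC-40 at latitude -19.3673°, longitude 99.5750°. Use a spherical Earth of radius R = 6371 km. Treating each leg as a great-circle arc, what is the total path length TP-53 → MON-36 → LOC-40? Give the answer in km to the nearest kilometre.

TP-53→MON-36: c = 0.347687 rad, d = 2215.11 km
MON-36→LOC-40: c = 0.086348 rad, d = 550.12 km
Total = 2215.11 + 550.12 = 2765.24 km

2765 km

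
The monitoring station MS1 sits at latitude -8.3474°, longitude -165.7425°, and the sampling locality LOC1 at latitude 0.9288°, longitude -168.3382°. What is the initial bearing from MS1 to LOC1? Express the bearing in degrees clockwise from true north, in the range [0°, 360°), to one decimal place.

344.3°

Δλ = -2.5957°
y = sin Δλ · cos φ₂ = -0.045282
x = cos φ₁ sin φ₂ − sin φ₁ cos φ₂ cos Δλ = 0.161045
θ = atan2(y, x) = -15.7047° → 344.2953° (mod 360°)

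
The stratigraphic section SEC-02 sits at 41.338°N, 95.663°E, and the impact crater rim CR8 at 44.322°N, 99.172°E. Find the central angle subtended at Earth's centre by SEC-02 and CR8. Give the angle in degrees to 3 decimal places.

Δφ = 2.9840°,  Δλ = 3.5090°
a = sin²(Δφ/2) + cos φ₁ cos φ₂ sin²(Δλ/2) = 0.001181
c = 2·arcsin(√a) = 0.068759 rad = 3.9396°

3.940°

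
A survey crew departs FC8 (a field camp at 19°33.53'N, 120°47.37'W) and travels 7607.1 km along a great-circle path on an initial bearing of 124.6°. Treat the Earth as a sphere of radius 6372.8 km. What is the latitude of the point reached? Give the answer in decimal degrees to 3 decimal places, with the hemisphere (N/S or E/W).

FC8: φ = +19.55883°, λ = -120.78950°
δ = d/R = 7607.1/6372.8 = 1.193683 rad
φ₂ = arcsin(sin φ₁ cos δ + cos φ₁ sin δ cos θ)
   = arcsin(0.33477·0.36824 + 0.94230·0.92973·-0.56784) = -21.97500°
λ₂ = λ₁ + atan2(sin θ sin δ cos φ₁, cos δ − sin φ₁ sin φ₂) = -65.17540°

21.975°S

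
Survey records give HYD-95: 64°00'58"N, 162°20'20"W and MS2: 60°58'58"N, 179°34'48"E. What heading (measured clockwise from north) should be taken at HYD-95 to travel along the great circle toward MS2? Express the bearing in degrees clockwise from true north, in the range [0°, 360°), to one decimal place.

258.2°

HYD-95: φ = +64.01611°, λ = -162.33889°
MS2: φ = +60.98278°, λ = +179.58000°
Δλ = -18.0811°
y = sin Δλ · cos φ₂ = -0.150549
x = cos φ₁ sin φ₂ − sin φ₁ cos φ₂ cos Δλ = -0.031384
θ = atan2(y, x) = -101.7756° → 258.2244° (mod 360°)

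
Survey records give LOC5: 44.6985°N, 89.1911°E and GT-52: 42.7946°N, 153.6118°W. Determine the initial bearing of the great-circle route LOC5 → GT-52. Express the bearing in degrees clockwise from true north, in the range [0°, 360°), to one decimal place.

Δλ = 117.1971°
y = sin Δλ · cos φ₂ = 0.652665
x = cos φ₁ sin φ₂ − sin φ₁ cos φ₂ cos Δλ = 0.718810
θ = atan2(y, x) = 42.2388° → 42.2388° (mod 360°)

42.2°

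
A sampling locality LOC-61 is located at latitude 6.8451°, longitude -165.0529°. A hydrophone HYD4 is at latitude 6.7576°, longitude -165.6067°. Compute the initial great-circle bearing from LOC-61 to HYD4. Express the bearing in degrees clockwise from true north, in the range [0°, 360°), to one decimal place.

Δλ = -0.5538°
y = sin Δλ · cos φ₂ = -0.009598
x = cos φ₁ sin φ₂ − sin φ₁ cos φ₂ cos Δλ = -0.001522
θ = atan2(y, x) = -99.0082° → 260.9918° (mod 360°)

261.0°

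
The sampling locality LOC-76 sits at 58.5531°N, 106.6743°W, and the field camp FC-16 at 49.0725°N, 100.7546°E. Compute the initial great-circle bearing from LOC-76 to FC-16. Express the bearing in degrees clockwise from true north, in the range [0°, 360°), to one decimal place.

341.3°

Δλ = -152.5711°
y = sin Δλ · cos φ₂ = -0.301772
x = cos φ₁ sin φ₂ − sin φ₁ cos φ₂ cos Δλ = 0.890227
θ = atan2(y, x) = -18.7258° → 341.2742° (mod 360°)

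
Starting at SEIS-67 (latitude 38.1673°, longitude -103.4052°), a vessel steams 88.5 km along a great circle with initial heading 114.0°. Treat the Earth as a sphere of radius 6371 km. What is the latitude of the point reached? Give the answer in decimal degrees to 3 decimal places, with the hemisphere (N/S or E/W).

37.840°N

δ = d/R = 88.5/6371 = 0.013891 rad
φ₂ = arcsin(sin φ₁ cos δ + cos φ₁ sin δ cos θ)
   = arcsin(0.61796·0.99990 + 0.78621·0.01389·-0.40674) = 37.83998°
λ₂ = λ₁ + atan2(sin θ sin δ cos φ₁, cos δ − sin φ₁ sin φ₂) = -102.48450°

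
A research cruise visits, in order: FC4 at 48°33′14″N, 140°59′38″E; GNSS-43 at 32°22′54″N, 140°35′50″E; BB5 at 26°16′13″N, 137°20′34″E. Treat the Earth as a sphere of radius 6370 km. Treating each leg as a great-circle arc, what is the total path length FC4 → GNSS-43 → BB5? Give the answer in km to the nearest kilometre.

FC4: φ = +48.55389°, λ = +140.99389°
GNSS-43: φ = +32.38167°, λ = +140.59722°
BB5: φ = +26.27028°, λ = +137.34278°
FC4→GNSS-43: c = 0.282307 rad, d = 1798.29 km
GNSS-43→BB5: c = 0.117579 rad, d = 748.98 km
Total = 1798.29 + 748.98 = 2547.27 km

2547 km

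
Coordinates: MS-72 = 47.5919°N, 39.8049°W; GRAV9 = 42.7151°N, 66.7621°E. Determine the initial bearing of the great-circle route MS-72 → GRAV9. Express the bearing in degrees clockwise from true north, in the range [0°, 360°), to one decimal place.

Δλ = 106.5670°
y = sin Δλ · cos φ₂ = 0.704235
x = cos φ₁ sin φ₂ − sin φ₁ cos φ₂ cos Δλ = 0.612172
θ = atan2(y, x) = 49.0004° → 49.0004° (mod 360°)

49.0°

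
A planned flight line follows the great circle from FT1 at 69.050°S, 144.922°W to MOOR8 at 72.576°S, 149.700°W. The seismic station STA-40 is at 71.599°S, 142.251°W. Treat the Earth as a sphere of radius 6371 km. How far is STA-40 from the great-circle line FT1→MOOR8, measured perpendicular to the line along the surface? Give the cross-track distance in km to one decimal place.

192.9 km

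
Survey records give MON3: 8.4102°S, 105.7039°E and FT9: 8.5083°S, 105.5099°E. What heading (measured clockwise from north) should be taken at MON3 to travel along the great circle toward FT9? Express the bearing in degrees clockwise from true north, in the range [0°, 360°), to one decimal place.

242.9°

Δλ = -0.1940°
y = sin Δλ · cos φ₂ = -0.003349
x = cos φ₁ sin φ₂ − sin φ₁ cos φ₂ cos Δλ = -0.001713
θ = atan2(y, x) = -117.0918° → 242.9082° (mod 360°)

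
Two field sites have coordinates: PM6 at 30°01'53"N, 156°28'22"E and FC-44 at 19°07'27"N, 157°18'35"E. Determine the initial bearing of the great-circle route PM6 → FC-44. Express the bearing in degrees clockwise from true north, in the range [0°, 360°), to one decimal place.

PM6: φ = +30.03139°, λ = +156.47278°
FC-44: φ = +19.12417°, λ = +157.30972°
Δλ = 0.8369°
y = sin Δλ · cos φ₂ = 0.013801
x = cos φ₁ sin φ₂ − sin φ₁ cos φ₂ cos Δλ = -0.189169
θ = atan2(y, x) = 175.8274° → 175.8274° (mod 360°)

175.8°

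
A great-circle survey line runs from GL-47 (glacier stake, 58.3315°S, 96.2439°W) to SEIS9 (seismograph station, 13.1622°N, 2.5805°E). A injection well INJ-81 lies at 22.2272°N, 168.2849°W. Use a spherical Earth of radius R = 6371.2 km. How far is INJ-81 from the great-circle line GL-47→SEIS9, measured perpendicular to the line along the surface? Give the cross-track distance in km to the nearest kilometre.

2864 km

δ₁₃ = central angle GL-47→INJ-81 = 1.743763 rad  (haversine)
θ₁₃ = bearing GL-47→INJ-81 = 296.629°,  θ₁₂ = bearing GL-47→SEIS9 = 90.452°
dₓₜ = R·arcsin(sin δ₁₃ · sin(θ₁₃ − θ₁₂)) = 6371.2·arcsin(0.98508·sin(206.177°)) = -2864.217 km
|dₓₜ| = 2864.217 km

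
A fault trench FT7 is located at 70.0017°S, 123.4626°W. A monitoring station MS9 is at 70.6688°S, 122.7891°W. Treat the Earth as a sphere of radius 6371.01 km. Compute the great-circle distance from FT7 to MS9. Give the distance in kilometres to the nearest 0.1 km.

78.3 km

Δφ = -0.6671°,  Δλ = 0.6735°
a = sin²(Δφ/2) + cos φ₁ cos φ₂ sin²(Δλ/2) = 0.000038
c = 2·arcsin(√a) = 0.012297 rad = 0.7045°
d = R·c = 6371.01 × 0.012297 = 78.3 km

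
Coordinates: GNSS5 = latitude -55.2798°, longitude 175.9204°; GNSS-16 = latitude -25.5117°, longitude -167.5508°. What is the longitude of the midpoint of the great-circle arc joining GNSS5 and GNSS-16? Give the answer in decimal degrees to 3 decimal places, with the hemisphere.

173.934°W

Bx = cos φ₂ cos Δλ = 0.865203,  By = cos φ₂ sin Δλ = 0.256758
φₘ = atan2(sin φ₁ + sin φ₂, √((cos φ₁ + Bx)² + By²)) = -40.67592°
λₘ = λ₁ + atan2(By, cos φ₁ + Bx) = -173.93370°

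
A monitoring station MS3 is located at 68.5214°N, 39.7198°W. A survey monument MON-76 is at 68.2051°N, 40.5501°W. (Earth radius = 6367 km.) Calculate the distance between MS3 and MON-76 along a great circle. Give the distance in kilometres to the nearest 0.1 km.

Δφ = -0.3163°,  Δλ = -0.8303°
a = sin²(Δφ/2) + cos φ₁ cos φ₂ sin²(Δλ/2) = 0.000015
c = 2·arcsin(√a) = 0.007683 rad = 0.4402°
d = R·c = 6367 × 0.007683 = 48.9 km

48.9 km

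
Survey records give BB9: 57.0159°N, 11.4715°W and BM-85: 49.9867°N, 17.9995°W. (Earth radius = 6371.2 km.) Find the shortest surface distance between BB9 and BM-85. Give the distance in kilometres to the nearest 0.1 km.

892.0 km

Δφ = -7.0292°,  Δλ = -6.5280°
a = sin²(Δφ/2) + cos φ₁ cos φ₂ sin²(Δλ/2) = 0.004893
c = 2·arcsin(√a) = 0.140011 rad = 8.0220°
d = R·c = 6371.2 × 0.140011 = 892.0 km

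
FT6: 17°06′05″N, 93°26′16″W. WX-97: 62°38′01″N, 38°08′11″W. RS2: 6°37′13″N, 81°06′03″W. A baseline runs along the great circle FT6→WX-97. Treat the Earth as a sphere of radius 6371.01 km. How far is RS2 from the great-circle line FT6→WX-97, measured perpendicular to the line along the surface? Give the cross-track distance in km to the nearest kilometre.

1726 km

FT6: φ = +17.10139°, λ = -93.43778°
WX-97: φ = +62.63361°, λ = -38.13639°
RS2: φ = +6.62028°, λ = -81.10083°
δ₁₃ = central angle FT6→RS2 = 0.278783 rad  (haversine)
θ₁₃ = bearing FT6→RS2 = 129.534°,  θ₁₂ = bearing FT6→WX-97 = 26.088°
dₓₜ = R·arcsin(sin δ₁₃ · sin(θ₁₃ − θ₁₂)) = 6371.01·arcsin(0.27519·sin(103.447°)) = 1726.194 km
|dₓₜ| = 1726.194 km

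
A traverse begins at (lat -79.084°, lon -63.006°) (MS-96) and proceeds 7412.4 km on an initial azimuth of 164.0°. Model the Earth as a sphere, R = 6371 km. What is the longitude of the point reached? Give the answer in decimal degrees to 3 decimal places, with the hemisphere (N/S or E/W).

δ = d/R = 7412.4/6371 = 1.163459 rad
φ₂ = arcsin(sin φ₁ cos δ + cos φ₁ sin δ cos θ)
   = arcsin(-0.98191·0.39617 + 0.18937·0.91818·-0.96126) = -33.78906°
λ₂ = λ₁ + atan2(sin θ sin δ cos φ₁, cos δ − sin φ₁ sin φ₂) = 99.26466°

99.265°E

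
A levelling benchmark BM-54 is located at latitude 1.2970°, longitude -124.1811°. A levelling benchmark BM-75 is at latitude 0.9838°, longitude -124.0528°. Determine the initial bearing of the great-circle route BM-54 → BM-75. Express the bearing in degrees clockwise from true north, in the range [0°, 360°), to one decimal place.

Δλ = 0.1283°
y = sin Δλ · cos φ₂ = 0.002239
x = cos φ₁ sin φ₂ − sin φ₁ cos φ₂ cos Δλ = -0.005466
θ = atan2(y, x) = 157.7266° → 157.7266° (mod 360°)

157.7°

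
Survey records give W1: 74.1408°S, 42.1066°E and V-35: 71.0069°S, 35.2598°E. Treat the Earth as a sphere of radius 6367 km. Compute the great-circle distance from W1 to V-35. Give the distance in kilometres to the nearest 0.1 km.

415.6 km

Δφ = 3.1339°,  Δλ = -6.8468°
a = sin²(Δφ/2) + cos φ₁ cos φ₂ sin²(Δλ/2) = 0.001065
c = 2·arcsin(√a) = 0.065277 rad = 3.7401°
d = R·c = 6367 × 0.065277 = 415.6 km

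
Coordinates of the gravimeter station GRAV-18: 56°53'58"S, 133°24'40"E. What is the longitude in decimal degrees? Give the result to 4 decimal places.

133.4111°E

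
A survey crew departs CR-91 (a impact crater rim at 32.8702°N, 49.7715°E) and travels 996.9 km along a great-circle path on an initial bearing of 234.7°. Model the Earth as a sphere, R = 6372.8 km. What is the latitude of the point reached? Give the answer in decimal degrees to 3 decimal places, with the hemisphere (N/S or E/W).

27.419°N

δ = d/R = 996.9/6372.8 = 0.156430 rad
φ₂ = arcsin(sin φ₁ cos δ + cos φ₁ sin δ cos θ)
   = arcsin(0.54274·0.98779 + 0.83990·0.15579·-0.57786) = 27.41921°
λ₂ = λ₁ + atan2(sin θ sin δ cos φ₁, cos δ − sin φ₁ sin φ₂) = 41.53612°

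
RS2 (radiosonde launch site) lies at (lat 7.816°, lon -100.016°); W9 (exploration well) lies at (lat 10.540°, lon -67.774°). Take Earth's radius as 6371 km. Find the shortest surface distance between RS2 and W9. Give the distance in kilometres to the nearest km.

3551 km

Δφ = 2.7240°,  Δλ = 32.2420°
a = sin²(Δφ/2) + cos φ₁ cos φ₂ sin²(Δλ/2) = 0.075659
c = 2·arcsin(√a) = 0.557307 rad = 31.9313°
d = R·c = 6371 × 0.557307 = 3550.6 km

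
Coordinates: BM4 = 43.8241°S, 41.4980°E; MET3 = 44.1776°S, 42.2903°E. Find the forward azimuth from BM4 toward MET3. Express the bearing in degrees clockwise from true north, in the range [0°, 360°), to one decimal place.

Δλ = 0.7923°
y = sin Δλ · cos φ₂ = 0.009917
x = cos φ₁ sin φ₂ − sin φ₁ cos φ₂ cos Δλ = -0.006217
θ = atan2(y, x) = 122.0843° → 122.0843° (mod 360°)

122.1°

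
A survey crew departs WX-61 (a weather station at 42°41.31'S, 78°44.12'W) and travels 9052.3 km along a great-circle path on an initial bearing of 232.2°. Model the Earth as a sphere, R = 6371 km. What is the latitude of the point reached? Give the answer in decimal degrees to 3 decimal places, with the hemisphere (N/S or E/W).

WX-61: φ = -42.68850°, λ = -78.73533°
δ = d/R = 9052.3/6371 = 1.420860 rad
φ₂ = arcsin(sin φ₁ cos δ + cos φ₁ sin δ cos θ)
   = arcsin(-0.67801·0.14938 + 0.73505·0.98878·-0.61291) = -33.14374°
λ₂ = λ₁ + atan2(sin θ sin δ cos φ₁, cos δ − sin φ₁ sin φ₂) = 170.18872°

33.144°S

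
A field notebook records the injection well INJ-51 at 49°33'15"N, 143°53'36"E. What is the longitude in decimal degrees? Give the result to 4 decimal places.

143.8933°E

143° + 53′/60 + 36″/3600 = 143 + 0.88333 + 0.01000 = 143.8933°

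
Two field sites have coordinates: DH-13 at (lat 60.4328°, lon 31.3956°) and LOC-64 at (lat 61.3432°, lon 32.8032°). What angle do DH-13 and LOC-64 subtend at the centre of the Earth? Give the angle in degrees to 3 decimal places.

1.139°

Δφ = 0.9104°,  Δλ = 1.4076°
a = sin²(Δφ/2) + cos φ₁ cos φ₂ sin²(Δλ/2) = 0.000099
c = 2·arcsin(√a) = 0.019882 rad = 1.1392°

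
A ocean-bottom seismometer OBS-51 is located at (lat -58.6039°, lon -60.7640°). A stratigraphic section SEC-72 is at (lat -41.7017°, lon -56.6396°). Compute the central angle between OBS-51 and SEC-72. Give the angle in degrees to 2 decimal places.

17.10°

Δφ = 16.9022°,  Δλ = 4.1244°
a = sin²(Δφ/2) + cos φ₁ cos φ₂ sin²(Δλ/2) = 0.022102
c = 2·arcsin(√a) = 0.298444 rad = 17.0996°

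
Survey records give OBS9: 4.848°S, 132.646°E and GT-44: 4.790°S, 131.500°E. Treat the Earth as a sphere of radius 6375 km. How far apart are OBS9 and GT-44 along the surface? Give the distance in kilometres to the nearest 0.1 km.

127.2 km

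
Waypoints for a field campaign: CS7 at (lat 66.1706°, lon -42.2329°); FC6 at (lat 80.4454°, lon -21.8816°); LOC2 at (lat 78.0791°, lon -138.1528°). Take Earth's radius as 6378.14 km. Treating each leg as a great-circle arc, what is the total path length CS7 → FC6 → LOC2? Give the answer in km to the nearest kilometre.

3726 km

CS7→FC6: c = 0.265589 rad, d = 1693.96 km
FC6→LOC2: c = 0.318568 rad, d = 2031.87 km
Total = 1693.96 + 2031.87 = 3725.83 km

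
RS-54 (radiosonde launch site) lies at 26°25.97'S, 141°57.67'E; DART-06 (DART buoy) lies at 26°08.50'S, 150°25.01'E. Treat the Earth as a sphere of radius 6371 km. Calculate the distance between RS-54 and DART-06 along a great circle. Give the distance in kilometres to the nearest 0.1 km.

843.5 km

RS-54: φ = -26.43283°, λ = +141.96117°
DART-06: φ = -26.14167°, λ = +150.41683°
Δφ = 0.2912°,  Δλ = 8.4557°
a = sin²(Δφ/2) + cos φ₁ cos φ₂ sin²(Δλ/2) = 0.004375
c = 2·arcsin(√a) = 0.132391 rad = 7.5854°
d = R·c = 6371 × 0.132391 = 843.5 km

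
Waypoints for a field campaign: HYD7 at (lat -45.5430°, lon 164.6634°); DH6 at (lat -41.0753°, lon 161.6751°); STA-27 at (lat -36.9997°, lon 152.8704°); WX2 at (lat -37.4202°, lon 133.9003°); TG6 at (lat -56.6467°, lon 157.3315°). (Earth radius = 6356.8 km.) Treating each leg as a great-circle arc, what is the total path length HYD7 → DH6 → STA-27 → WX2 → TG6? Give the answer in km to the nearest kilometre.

HYD7→DH6: c = 0.086705 rad, d = 551.17 km
DH6→STA-27: c = 0.138845 rad, d = 882.61 km
STA-27→WX2: c = 0.263346 rad, d = 1674.04 km
WX2→TG6: c = 0.431792 rad, d = 2744.82 km
Total = 551.17 + 882.61 + 1674.04 + 2744.82 = 5852.64 km

5853 km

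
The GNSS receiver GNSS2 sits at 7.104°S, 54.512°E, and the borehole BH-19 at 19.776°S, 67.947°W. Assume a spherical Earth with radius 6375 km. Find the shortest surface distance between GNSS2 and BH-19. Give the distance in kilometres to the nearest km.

Δφ = -12.6720°,  Δλ = -122.4590°
a = sin²(Δφ/2) + cos φ₁ cos φ₂ sin²(Δλ/2) = 0.729661
c = 2·arcsin(√a) = 2.048029 rad = 117.3434°
d = R·c = 6375 × 2.048029 = 13056.2 km

13056 km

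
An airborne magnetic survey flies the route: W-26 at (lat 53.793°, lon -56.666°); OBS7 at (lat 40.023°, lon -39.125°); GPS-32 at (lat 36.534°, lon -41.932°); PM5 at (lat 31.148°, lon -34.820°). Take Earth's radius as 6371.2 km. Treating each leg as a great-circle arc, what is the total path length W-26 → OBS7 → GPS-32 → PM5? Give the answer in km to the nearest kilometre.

3366 km

W-26→OBS7: c = 0.316838 rad, d = 2018.64 km
OBS7→GPS-32: c = 0.072012 rad, d = 458.81 km
GPS-32→PM5: c = 0.139440 rad, d = 888.40 km
Total = 2018.64 + 458.81 + 888.40 = 3365.84 km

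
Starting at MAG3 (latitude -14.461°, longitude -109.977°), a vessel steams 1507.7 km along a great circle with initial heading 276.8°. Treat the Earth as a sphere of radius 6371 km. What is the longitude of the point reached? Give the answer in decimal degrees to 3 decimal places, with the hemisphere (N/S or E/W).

123.770°W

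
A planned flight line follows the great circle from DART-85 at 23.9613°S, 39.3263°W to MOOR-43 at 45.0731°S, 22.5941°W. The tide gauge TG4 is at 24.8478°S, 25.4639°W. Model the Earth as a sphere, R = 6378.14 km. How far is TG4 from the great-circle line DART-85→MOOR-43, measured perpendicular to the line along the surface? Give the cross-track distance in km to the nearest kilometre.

1143 km

δ₁₃ = central angle DART-85→TG4 = 0.220774 rad  (haversine)
θ₁₃ = bearing DART-85→TG4 = 96.873°,  θ₁₂ = bearing DART-85→MOOR-43 = 151.363°
dₓₜ = R·arcsin(sin δ₁₃ · sin(θ₁₃ − θ₁₂)) = 6378.14·arcsin(0.21898·sin(-54.490°)) = -1143.055 km
|dₓₜ| = 1143.055 km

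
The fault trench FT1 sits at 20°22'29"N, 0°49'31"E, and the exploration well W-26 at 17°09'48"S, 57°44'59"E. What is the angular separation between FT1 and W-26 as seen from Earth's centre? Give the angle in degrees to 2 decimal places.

FT1: φ = +20.37472°, λ = +0.82528°
W-26: φ = -17.16333°, λ = +57.74972°
Δφ = -37.5381°,  Δλ = 56.9244°
a = sin²(Δφ/2) + cos φ₁ cos φ₂ sin²(Δλ/2) = 0.306961
c = 2·arcsin(√a) = 1.174421 rad = 67.2894°

67.29°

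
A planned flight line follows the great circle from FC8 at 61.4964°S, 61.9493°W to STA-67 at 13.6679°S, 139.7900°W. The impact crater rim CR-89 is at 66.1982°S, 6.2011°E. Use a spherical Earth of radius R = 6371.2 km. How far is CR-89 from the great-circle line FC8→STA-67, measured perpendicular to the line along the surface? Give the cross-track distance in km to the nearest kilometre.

δ₁₃ = central angle FC8→CR-89 = 0.503870 rad  (haversine)
θ₁₃ = bearing FC8→CR-89 = 129.120°,  θ₁₂ = bearing FC8→STA-67 = 274.040°
dₓₜ = R·arcsin(sin δ₁₃ · sin(θ₁₃ − θ₁₂)) = 6371.2·arcsin(0.48282·sin(-144.920°)) = -1791.409 km
|dₓₜ| = 1791.409 km

1791 km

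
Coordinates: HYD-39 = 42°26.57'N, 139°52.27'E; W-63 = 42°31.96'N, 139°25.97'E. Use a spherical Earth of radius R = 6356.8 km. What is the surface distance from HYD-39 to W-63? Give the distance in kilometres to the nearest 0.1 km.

HYD-39: φ = +42.44283°, λ = +139.87117°
W-63: φ = +42.53267°, λ = +139.43283°
Δφ = 0.0898°,  Δλ = -0.4383°
a = sin²(Δφ/2) + cos φ₁ cos φ₂ sin²(Δλ/2) = 0.000009
c = 2·arcsin(√a) = 0.005855 rad = 0.3355°
d = R·c = 6356.8 × 0.005855 = 37.2 km

37.2 km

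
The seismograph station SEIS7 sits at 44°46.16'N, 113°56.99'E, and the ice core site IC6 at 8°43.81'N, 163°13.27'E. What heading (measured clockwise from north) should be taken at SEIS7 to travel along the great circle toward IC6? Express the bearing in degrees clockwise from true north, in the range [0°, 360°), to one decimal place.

114.8°

SEIS7: φ = +44.76933°, λ = +113.94983°
IC6: φ = +8.73017°, λ = +163.22117°
Δλ = 49.2713°
y = sin Δλ · cos φ₂ = 0.749028
x = cos φ₁ sin φ₂ − sin φ₁ cos φ₂ cos Δλ = -0.346430
θ = atan2(y, x) = 114.8208° → 114.8208° (mod 360°)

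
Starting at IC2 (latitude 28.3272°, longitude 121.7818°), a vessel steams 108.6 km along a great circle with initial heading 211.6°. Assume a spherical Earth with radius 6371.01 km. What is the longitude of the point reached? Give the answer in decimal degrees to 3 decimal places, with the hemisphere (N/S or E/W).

121.205°E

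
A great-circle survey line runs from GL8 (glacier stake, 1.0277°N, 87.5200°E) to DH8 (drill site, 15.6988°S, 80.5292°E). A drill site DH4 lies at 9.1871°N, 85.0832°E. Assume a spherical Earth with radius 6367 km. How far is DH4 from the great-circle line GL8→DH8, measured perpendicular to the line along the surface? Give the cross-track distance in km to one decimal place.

589.2 km

δ₁₃ = central angle GL8→DH4 = 0.148565 rad  (haversine)
θ₁₃ = bearing GL8→DH4 = 343.527°,  θ₁₂ = bearing GL8→DH8 = 202.161°
dₓₜ = R·arcsin(sin δ₁₃ · sin(θ₁₃ − θ₁₂)) = 6367·arcsin(0.14802·sin(141.366°)) = 589.241 km
|dₓₜ| = 589.241 km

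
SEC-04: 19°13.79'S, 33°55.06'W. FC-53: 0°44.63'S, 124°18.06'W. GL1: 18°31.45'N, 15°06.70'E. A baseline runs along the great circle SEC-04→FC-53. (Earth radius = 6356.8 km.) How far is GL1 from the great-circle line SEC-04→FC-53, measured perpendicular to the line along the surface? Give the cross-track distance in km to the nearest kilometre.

SEC-04: φ = -19.22983°, λ = -33.91767°
FC-53: φ = -0.74383°, λ = -124.30100°
GL1: φ = +18.52417°, λ = +15.11167°
δ₁₃ = central angle SEC-04→GL1 = 1.067432 rad  (haversine)
θ₁₃ = bearing SEC-04→GL1 = 54.815°,  θ₁₂ = bearing SEC-04→FC-53 = 269.171°
dₓₜ = R·arcsin(sin δ₁₃ · sin(θ₁₃ − θ₁₂)) = 6356.8·arcsin(0.87596·sin(-214.356°)) = 3286.910 km
|dₓₜ| = 3286.910 km

3287 km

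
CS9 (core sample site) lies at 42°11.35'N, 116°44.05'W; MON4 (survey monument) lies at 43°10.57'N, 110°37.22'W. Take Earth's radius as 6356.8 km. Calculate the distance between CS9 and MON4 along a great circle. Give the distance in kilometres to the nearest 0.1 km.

510.4 km

CS9: φ = +42.18917°, λ = -116.73417°
MON4: φ = +43.17617°, λ = -110.62033°
Δφ = 0.9870°,  Δλ = 6.1138°
a = sin²(Δφ/2) + cos φ₁ cos φ₂ sin²(Δλ/2) = 0.001611
c = 2·arcsin(√a) = 0.080291 rad = 4.6003°
d = R·c = 6356.8 × 0.080291 = 510.4 km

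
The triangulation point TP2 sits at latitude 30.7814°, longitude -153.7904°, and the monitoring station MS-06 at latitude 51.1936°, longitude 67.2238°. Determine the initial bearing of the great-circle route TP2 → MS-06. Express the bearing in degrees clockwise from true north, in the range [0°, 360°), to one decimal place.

335.7°

Δλ = -138.9858°
y = sin Δλ · cos φ₂ = -0.411263
x = cos φ₁ sin φ₂ − sin φ₁ cos φ₂ cos Δλ = 0.911486
θ = atan2(y, x) = -24.2849° → 335.7151° (mod 360°)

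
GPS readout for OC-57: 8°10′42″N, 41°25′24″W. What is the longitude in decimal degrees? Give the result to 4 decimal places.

41.4233°W

41° + 25′/60 + 24″/3600 = 41 + 0.41667 + 0.00667 = 41.4233°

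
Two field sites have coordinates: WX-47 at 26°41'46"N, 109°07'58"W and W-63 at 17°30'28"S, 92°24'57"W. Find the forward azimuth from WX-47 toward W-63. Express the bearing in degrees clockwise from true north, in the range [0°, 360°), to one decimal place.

WX-47: φ = +26.69611°, λ = -109.13278°
W-63: φ = -17.50778°, λ = -92.41583°
Δλ = 16.7169°
y = sin Δλ · cos φ₂ = 0.274319
x = cos φ₁ sin φ₂ − sin φ₁ cos φ₂ cos Δλ = -0.679107
θ = atan2(y, x) = 158.0042° → 158.0042° (mod 360°)

158.0°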